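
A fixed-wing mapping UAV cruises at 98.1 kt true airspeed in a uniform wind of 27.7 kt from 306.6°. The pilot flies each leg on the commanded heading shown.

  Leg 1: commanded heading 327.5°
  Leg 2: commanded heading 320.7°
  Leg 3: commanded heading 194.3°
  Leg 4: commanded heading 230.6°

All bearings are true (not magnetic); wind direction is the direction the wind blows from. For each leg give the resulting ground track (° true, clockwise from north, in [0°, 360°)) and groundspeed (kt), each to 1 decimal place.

Leg 1: heading 327.5°; drift +7.8° → track 335.3°, groundspeed 72.9 kt
Leg 2: heading 320.7°; drift +5.4° → track 326.1°, groundspeed 71.6 kt
Leg 3: heading 194.3°; drift -13.3° → track 181.0°, groundspeed 111.6 kt
Leg 4: heading 230.6°; drift -16.4° → track 214.2°, groundspeed 95.3 kt

Leg 1: track=335.3°, groundspeed=72.9 kt
Leg 2: track=326.1°, groundspeed=71.6 kt
Leg 3: track=181.0°, groundspeed=111.6 kt
Leg 4: track=214.2°, groundspeed=95.3 kt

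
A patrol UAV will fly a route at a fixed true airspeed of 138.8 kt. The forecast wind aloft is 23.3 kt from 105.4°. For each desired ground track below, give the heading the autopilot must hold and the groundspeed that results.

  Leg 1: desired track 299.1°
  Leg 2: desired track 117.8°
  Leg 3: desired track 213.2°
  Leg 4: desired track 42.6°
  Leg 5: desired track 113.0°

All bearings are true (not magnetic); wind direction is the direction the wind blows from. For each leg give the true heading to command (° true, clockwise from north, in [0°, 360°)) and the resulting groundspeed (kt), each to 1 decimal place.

Leg 1: desired track 299.1°; wind correction +2.3° → command heading 301.4°, groundspeed 161.3 kt
Leg 2: desired track 117.8°; wind correction -2.1° → command heading 115.7°, groundspeed 116.0 kt
Leg 3: desired track 213.2°; wind correction -9.2° → command heading 204.0°, groundspeed 144.1 kt
Leg 4: desired track 42.6°; wind correction +8.6° → command heading 51.2°, groundspeed 126.6 kt
Leg 5: desired track 113.0°; wind correction -1.3° → command heading 111.7°, groundspeed 115.7 kt

Leg 1: heading=301.4°, groundspeed=161.3 kt
Leg 2: heading=115.7°, groundspeed=116.0 kt
Leg 3: heading=204.0°, groundspeed=144.1 kt
Leg 4: heading=51.2°, groundspeed=126.6 kt
Leg 5: heading=111.7°, groundspeed=115.7 kt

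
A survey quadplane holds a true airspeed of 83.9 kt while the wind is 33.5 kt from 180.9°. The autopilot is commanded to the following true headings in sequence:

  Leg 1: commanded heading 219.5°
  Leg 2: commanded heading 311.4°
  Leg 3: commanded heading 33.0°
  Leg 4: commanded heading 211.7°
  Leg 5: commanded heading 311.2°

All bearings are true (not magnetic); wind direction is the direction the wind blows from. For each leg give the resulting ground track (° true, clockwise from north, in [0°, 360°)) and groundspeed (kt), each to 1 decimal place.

Leg 1: heading 219.5°; drift +19.9° → track 239.4°, groundspeed 61.4 kt
Leg 2: heading 311.4°; drift +13.6° → track 325.0°, groundspeed 108.7 kt
Leg 3: heading 33.0°; drift -9.0° → track 24.0°, groundspeed 113.7 kt
Leg 4: heading 211.7°; drift +17.3° → track 229.0°, groundspeed 57.7 kt
Leg 5: heading 311.2°; drift +13.6° → track 324.8°, groundspeed 108.6 kt

Leg 1: track=239.4°, groundspeed=61.4 kt
Leg 2: track=325.0°, groundspeed=108.7 kt
Leg 3: track=24.0°, groundspeed=113.7 kt
Leg 4: track=229.0°, groundspeed=57.7 kt
Leg 5: track=324.8°, groundspeed=108.6 kt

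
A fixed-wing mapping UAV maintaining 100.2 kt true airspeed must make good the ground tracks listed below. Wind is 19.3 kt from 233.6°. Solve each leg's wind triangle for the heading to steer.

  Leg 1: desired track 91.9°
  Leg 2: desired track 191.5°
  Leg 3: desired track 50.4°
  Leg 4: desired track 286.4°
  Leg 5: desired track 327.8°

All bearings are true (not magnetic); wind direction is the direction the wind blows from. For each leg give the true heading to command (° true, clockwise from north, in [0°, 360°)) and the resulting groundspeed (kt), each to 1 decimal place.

Leg 1: heading=98.8°, groundspeed=114.6 kt
Leg 2: heading=198.9°, groundspeed=85.0 kt
Leg 3: heading=49.8°, groundspeed=119.5 kt
Leg 4: heading=277.6°, groundspeed=87.3 kt
Leg 5: heading=316.7°, groundspeed=99.7 kt

Leg 1: desired track 91.9°; wind correction +6.9° → command heading 98.8°, groundspeed 114.6 kt
Leg 2: desired track 191.5°; wind correction +7.4° → command heading 198.9°, groundspeed 85.0 kt
Leg 3: desired track 50.4°; wind correction -0.6° → command heading 49.8°, groundspeed 119.5 kt
Leg 4: desired track 286.4°; wind correction -8.8° → command heading 277.6°, groundspeed 87.3 kt
Leg 5: desired track 327.8°; wind correction -11.1° → command heading 316.7°, groundspeed 99.7 kt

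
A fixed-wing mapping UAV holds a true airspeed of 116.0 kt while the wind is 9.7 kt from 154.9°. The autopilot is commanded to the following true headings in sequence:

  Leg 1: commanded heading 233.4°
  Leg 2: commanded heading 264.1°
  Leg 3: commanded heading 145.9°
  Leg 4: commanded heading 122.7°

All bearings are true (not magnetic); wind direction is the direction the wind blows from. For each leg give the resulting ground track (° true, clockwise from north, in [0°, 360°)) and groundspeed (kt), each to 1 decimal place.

Leg 1: track=238.2°, groundspeed=114.5 kt
Leg 2: track=268.5°, groundspeed=119.5 kt
Leg 3: track=145.1°, groundspeed=106.4 kt
Leg 4: track=120.0°, groundspeed=107.9 kt

Leg 1: heading 233.4°; drift +4.8° → track 238.2°, groundspeed 114.5 kt
Leg 2: heading 264.1°; drift +4.4° → track 268.5°, groundspeed 119.5 kt
Leg 3: heading 145.9°; drift -0.8° → track 145.1°, groundspeed 106.4 kt
Leg 4: heading 122.7°; drift -2.7° → track 120.0°, groundspeed 107.9 kt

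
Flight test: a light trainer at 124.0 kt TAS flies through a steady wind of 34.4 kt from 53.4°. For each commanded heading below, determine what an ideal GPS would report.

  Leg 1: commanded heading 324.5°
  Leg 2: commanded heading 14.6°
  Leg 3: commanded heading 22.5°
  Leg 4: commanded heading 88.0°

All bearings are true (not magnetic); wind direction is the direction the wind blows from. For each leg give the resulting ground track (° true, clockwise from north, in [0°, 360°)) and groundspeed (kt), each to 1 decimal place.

Leg 1: track=308.9°, groundspeed=128.0 kt
Leg 2: track=2.1°, groundspeed=99.6 kt
Leg 3: track=11.9°, groundspeed=96.1 kt
Leg 4: track=99.5°, groundspeed=97.7 kt

Leg 1: heading 324.5°; drift -15.6° → track 308.9°, groundspeed 128.0 kt
Leg 2: heading 14.6°; drift -12.5° → track 2.1°, groundspeed 99.6 kt
Leg 3: heading 22.5°; drift -10.6° → track 11.9°, groundspeed 96.1 kt
Leg 4: heading 88.0°; drift +11.5° → track 99.5°, groundspeed 97.7 kt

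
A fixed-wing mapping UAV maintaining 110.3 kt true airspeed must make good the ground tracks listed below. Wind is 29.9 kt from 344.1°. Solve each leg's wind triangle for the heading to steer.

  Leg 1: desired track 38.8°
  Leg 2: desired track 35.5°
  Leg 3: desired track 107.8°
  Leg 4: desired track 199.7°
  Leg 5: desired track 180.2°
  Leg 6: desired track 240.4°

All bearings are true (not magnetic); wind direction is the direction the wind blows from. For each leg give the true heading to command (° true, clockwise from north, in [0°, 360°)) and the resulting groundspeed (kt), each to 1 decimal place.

Leg 1: desired track 38.8°; wind correction -12.8° → command heading 26.0°, groundspeed 90.3 kt
Leg 2: desired track 35.5°; wind correction -12.2° → command heading 23.3°, groundspeed 89.1 kt
Leg 3: desired track 107.8°; wind correction -13.0° → command heading 94.8°, groundspeed 124.0 kt
Leg 4: desired track 199.7°; wind correction +9.1° → command heading 208.8°, groundspeed 133.2 kt
Leg 5: desired track 180.2°; wind correction +4.3° → command heading 184.5°, groundspeed 138.7 kt
Leg 6: desired track 240.4°; wind correction +15.3° → command heading 255.7°, groundspeed 113.5 kt

Leg 1: heading=26.0°, groundspeed=90.3 kt
Leg 2: heading=23.3°, groundspeed=89.1 kt
Leg 3: heading=94.8°, groundspeed=124.0 kt
Leg 4: heading=208.8°, groundspeed=133.2 kt
Leg 5: heading=184.5°, groundspeed=138.7 kt
Leg 6: heading=255.7°, groundspeed=113.5 kt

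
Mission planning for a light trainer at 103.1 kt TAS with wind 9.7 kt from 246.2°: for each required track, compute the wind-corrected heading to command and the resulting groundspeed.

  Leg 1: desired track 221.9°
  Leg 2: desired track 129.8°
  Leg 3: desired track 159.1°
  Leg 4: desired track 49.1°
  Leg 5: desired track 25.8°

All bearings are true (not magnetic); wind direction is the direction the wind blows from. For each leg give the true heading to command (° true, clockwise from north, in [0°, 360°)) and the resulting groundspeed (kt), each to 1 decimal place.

Leg 1: desired track 221.9°; wind correction +2.2° → command heading 224.1°, groundspeed 94.2 kt
Leg 2: desired track 129.8°; wind correction +4.8° → command heading 134.6°, groundspeed 107.0 kt
Leg 3: desired track 159.1°; wind correction +5.4° → command heading 164.5°, groundspeed 102.2 kt
Leg 4: desired track 49.1°; wind correction -1.6° → command heading 47.5°, groundspeed 112.3 kt
Leg 5: desired track 25.8°; wind correction -3.5° → command heading 22.3°, groundspeed 110.3 kt

Leg 1: heading=224.1°, groundspeed=94.2 kt
Leg 2: heading=134.6°, groundspeed=107.0 kt
Leg 3: heading=164.5°, groundspeed=102.2 kt
Leg 4: heading=47.5°, groundspeed=112.3 kt
Leg 5: heading=22.3°, groundspeed=110.3 kt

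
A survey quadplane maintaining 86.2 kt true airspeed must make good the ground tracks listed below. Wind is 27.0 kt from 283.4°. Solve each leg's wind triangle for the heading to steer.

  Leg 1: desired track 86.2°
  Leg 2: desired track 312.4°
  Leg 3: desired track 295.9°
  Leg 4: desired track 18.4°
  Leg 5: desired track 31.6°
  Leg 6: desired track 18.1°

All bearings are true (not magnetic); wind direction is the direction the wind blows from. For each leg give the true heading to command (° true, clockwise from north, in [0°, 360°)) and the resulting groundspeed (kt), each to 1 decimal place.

Leg 1: heading=80.9°, groundspeed=111.6 kt
Leg 2: heading=303.7°, groundspeed=61.6 kt
Leg 3: heading=292.0°, groundspeed=59.6 kt
Leg 4: heading=0.2°, groundspeed=84.2 kt
Leg 5: heading=14.3°, groundspeed=90.7 kt
Leg 6: heading=359.9°, groundspeed=84.1 kt

Leg 1: desired track 86.2°; wind correction -5.3° → command heading 80.9°, groundspeed 111.6 kt
Leg 2: desired track 312.4°; wind correction -8.7° → command heading 303.7°, groundspeed 61.6 kt
Leg 3: desired track 295.9°; wind correction -3.9° → command heading 292.0°, groundspeed 59.6 kt
Leg 4: desired track 18.4°; wind correction -18.2° → command heading 0.2°, groundspeed 84.2 kt
Leg 5: desired track 31.6°; wind correction -17.3° → command heading 14.3°, groundspeed 90.7 kt
Leg 6: desired track 18.1°; wind correction -18.2° → command heading 359.9°, groundspeed 84.1 kt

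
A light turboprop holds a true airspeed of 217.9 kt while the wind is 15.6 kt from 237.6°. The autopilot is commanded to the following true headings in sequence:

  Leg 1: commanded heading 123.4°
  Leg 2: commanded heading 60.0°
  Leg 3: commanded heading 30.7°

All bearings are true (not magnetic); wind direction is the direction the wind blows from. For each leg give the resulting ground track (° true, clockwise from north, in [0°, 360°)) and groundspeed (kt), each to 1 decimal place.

Leg 1: track=119.8°, groundspeed=224.7 kt
Leg 2: track=59.8°, groundspeed=233.5 kt
Leg 3: track=32.4°, groundspeed=231.9 kt

Leg 1: heading 123.4°; drift -3.6° → track 119.8°, groundspeed 224.7 kt
Leg 2: heading 60.0°; drift -0.2° → track 59.8°, groundspeed 233.5 kt
Leg 3: heading 30.7°; drift +1.7° → track 32.4°, groundspeed 231.9 kt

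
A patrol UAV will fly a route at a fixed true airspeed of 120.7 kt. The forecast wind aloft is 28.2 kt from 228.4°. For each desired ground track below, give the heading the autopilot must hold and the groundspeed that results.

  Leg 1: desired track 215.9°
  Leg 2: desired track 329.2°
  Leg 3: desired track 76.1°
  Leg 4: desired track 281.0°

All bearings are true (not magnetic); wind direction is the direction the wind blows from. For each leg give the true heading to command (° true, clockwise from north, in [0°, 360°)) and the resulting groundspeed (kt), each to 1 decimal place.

Leg 1: desired track 215.9°; wind correction +2.9° → command heading 218.8°, groundspeed 93.0 kt
Leg 2: desired track 329.2°; wind correction -13.3° → command heading 315.9°, groundspeed 122.8 kt
Leg 3: desired track 76.1°; wind correction +6.2° → command heading 82.3°, groundspeed 145.0 kt
Leg 4: desired track 281.0°; wind correction -10.7° → command heading 270.3°, groundspeed 101.5 kt

Leg 1: heading=218.8°, groundspeed=93.0 kt
Leg 2: heading=315.9°, groundspeed=122.8 kt
Leg 3: heading=82.3°, groundspeed=145.0 kt
Leg 4: heading=270.3°, groundspeed=101.5 kt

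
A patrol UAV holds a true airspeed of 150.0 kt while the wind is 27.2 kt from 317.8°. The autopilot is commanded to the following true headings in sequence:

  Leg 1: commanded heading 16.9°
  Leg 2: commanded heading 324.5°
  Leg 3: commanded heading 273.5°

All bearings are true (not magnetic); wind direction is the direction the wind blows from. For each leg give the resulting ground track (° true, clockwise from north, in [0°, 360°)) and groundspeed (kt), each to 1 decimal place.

Leg 1: track=26.6°, groundspeed=138.0 kt
Leg 2: track=326.0°, groundspeed=123.0 kt
Leg 3: track=265.2°, groundspeed=131.9 kt

Leg 1: heading 16.9°; drift +9.7° → track 26.6°, groundspeed 138.0 kt
Leg 2: heading 324.5°; drift +1.5° → track 326.0°, groundspeed 123.0 kt
Leg 3: heading 273.5°; drift -8.3° → track 265.2°, groundspeed 131.9 kt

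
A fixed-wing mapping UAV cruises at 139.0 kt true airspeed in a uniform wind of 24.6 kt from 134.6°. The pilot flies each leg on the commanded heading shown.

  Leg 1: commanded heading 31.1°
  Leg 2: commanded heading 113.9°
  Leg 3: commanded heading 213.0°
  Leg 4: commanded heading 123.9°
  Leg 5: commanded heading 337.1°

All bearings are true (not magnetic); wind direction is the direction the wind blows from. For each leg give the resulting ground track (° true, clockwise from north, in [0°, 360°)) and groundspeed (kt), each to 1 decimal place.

Leg 1: heading 31.1°; drift -9.4° → track 21.7°, groundspeed 146.7 kt
Leg 2: heading 113.9°; drift -4.3° → track 109.6°, groundspeed 116.3 kt
Leg 3: heading 213.0°; drift +10.2° → track 223.2°, groundspeed 136.2 kt
Leg 4: heading 123.9°; drift -2.3° → track 121.6°, groundspeed 114.9 kt
Leg 5: heading 337.1°; drift -3.3° → track 333.8°, groundspeed 162.0 kt

Leg 1: track=21.7°, groundspeed=146.7 kt
Leg 2: track=109.6°, groundspeed=116.3 kt
Leg 3: track=223.2°, groundspeed=136.2 kt
Leg 4: track=121.6°, groundspeed=114.9 kt
Leg 5: track=333.8°, groundspeed=162.0 kt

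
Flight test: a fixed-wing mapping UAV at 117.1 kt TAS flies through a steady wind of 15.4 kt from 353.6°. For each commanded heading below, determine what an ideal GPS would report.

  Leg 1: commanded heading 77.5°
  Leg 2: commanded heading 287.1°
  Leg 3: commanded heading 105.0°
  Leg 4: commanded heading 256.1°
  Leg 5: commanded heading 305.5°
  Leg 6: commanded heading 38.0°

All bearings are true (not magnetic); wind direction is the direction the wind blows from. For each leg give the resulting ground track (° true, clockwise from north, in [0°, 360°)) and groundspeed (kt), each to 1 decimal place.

Leg 1: track=85.1°, groundspeed=116.5 kt
Leg 2: track=279.8°, groundspeed=111.9 kt
Leg 3: track=111.7°, groundspeed=123.6 kt
Leg 4: track=248.8°, groundspeed=120.1 kt
Leg 5: track=299.4°, groundspeed=107.4 kt
Leg 6: track=43.8°, groundspeed=106.6 kt

Leg 1: heading 77.5°; drift +7.6° → track 85.1°, groundspeed 116.5 kt
Leg 2: heading 287.1°; drift -7.3° → track 279.8°, groundspeed 111.9 kt
Leg 3: heading 105.0°; drift +6.7° → track 111.7°, groundspeed 123.6 kt
Leg 4: heading 256.1°; drift -7.3° → track 248.8°, groundspeed 120.1 kt
Leg 5: heading 305.5°; drift -6.1° → track 299.4°, groundspeed 107.4 kt
Leg 6: heading 38.0°; drift +5.8° → track 43.8°, groundspeed 106.6 kt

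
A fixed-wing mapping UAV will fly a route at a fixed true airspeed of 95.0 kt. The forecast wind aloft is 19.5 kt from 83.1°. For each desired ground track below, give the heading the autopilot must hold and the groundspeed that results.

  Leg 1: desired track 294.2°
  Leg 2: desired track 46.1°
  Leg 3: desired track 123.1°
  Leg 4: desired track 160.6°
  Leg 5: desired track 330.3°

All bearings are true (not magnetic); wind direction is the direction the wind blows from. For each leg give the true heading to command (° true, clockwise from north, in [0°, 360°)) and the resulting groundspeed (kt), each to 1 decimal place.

Leg 1: heading=300.3°, groundspeed=111.2 kt
Leg 2: heading=53.2°, groundspeed=78.7 kt
Leg 3: heading=115.5°, groundspeed=79.2 kt
Leg 4: heading=149.0°, groundspeed=88.9 kt
Leg 5: heading=341.2°, groundspeed=100.8 kt

Leg 1: desired track 294.2°; wind correction +6.1° → command heading 300.3°, groundspeed 111.2 kt
Leg 2: desired track 46.1°; wind correction +7.1° → command heading 53.2°, groundspeed 78.7 kt
Leg 3: desired track 123.1°; wind correction -7.6° → command heading 115.5°, groundspeed 79.2 kt
Leg 4: desired track 160.6°; wind correction -11.6° → command heading 149.0°, groundspeed 88.9 kt
Leg 5: desired track 330.3°; wind correction +10.9° → command heading 341.2°, groundspeed 100.8 kt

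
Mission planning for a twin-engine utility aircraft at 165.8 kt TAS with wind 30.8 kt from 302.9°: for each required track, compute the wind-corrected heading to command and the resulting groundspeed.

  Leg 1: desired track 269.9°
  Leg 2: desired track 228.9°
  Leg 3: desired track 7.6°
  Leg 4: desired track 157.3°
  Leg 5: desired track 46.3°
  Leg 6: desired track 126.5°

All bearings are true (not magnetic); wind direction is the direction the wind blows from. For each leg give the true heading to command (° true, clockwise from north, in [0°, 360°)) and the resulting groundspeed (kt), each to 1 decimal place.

Leg 1: desired track 269.9°; wind correction +5.8° → command heading 275.7°, groundspeed 139.1 kt
Leg 2: desired track 228.9°; wind correction +10.3° → command heading 239.2°, groundspeed 154.6 kt
Leg 3: desired track 7.6°; wind correction -9.7° → command heading 357.9°, groundspeed 150.3 kt
Leg 4: desired track 157.3°; wind correction +6.0° → command heading 163.3°, groundspeed 190.3 kt
Leg 5: desired track 46.3°; wind correction -10.4° → command heading 35.9°, groundspeed 170.2 kt
Leg 6: desired track 126.5°; wind correction +0.7° → command heading 127.2°, groundspeed 196.5 kt

Leg 1: heading=275.7°, groundspeed=139.1 kt
Leg 2: heading=239.2°, groundspeed=154.6 kt
Leg 3: heading=357.9°, groundspeed=150.3 kt
Leg 4: heading=163.3°, groundspeed=190.3 kt
Leg 5: heading=35.9°, groundspeed=170.2 kt
Leg 6: heading=127.2°, groundspeed=196.5 kt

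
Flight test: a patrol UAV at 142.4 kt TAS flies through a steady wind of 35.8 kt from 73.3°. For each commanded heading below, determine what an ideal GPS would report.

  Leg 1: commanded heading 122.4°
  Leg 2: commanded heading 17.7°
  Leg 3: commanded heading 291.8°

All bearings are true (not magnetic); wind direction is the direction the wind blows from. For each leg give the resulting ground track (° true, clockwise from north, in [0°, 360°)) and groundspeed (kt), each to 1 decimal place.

Leg 1: heading 122.4°; drift +12.8° → track 135.2°, groundspeed 122.0 kt
Leg 2: heading 17.7°; drift -13.6° → track 4.1°, groundspeed 125.7 kt
Leg 3: heading 291.8°; drift -7.5° → track 284.3°, groundspeed 171.9 kt

Leg 1: track=135.2°, groundspeed=122.0 kt
Leg 2: track=4.1°, groundspeed=125.7 kt
Leg 3: track=284.3°, groundspeed=171.9 kt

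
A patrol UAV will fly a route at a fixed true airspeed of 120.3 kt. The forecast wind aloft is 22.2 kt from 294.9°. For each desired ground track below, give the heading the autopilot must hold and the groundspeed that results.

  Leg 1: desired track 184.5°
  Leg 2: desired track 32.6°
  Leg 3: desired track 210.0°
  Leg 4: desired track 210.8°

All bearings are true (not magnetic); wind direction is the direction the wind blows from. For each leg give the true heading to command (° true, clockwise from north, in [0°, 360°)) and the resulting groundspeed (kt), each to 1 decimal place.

Leg 1: heading=194.5°, groundspeed=126.2 kt
Leg 2: heading=22.1°, groundspeed=121.2 kt
Leg 3: heading=220.6°, groundspeed=116.3 kt
Leg 4: heading=221.4°, groundspeed=116.0 kt

Leg 1: desired track 184.5°; wind correction +10.0° → command heading 194.5°, groundspeed 126.2 kt
Leg 2: desired track 32.6°; wind correction -10.5° → command heading 22.1°, groundspeed 121.2 kt
Leg 3: desired track 210.0°; wind correction +10.6° → command heading 220.6°, groundspeed 116.3 kt
Leg 4: desired track 210.8°; wind correction +10.6° → command heading 221.4°, groundspeed 116.0 kt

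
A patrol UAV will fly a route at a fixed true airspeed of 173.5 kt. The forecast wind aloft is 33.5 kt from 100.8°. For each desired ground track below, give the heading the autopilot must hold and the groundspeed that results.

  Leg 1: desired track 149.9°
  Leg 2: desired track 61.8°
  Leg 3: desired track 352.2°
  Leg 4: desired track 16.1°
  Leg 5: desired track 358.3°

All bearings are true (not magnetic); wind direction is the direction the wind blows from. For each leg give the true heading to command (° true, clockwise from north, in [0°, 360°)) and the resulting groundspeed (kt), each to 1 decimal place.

Leg 1: desired track 149.9°; wind correction -8.4° → command heading 141.5°, groundspeed 149.7 kt
Leg 2: desired track 61.8°; wind correction +7.0° → command heading 68.8°, groundspeed 146.2 kt
Leg 3: desired track 352.2°; wind correction +10.5° → command heading 2.7°, groundspeed 181.3 kt
Leg 4: desired track 16.1°; wind correction +11.1° → command heading 27.2°, groundspeed 167.2 kt
Leg 5: desired track 358.3°; wind correction +10.9° → command heading 9.2°, groundspeed 177.6 kt

Leg 1: heading=141.5°, groundspeed=149.7 kt
Leg 2: heading=68.8°, groundspeed=146.2 kt
Leg 3: heading=2.7°, groundspeed=181.3 kt
Leg 4: heading=27.2°, groundspeed=167.2 kt
Leg 5: heading=9.2°, groundspeed=177.6 kt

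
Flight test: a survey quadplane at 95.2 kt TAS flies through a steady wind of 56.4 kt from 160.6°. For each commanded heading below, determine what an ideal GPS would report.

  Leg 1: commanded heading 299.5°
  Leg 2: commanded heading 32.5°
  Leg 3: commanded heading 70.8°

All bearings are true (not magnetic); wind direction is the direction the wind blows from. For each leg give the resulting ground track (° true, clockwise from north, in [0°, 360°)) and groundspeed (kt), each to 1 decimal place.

Leg 1: track=314.6°, groundspeed=142.6 kt
Leg 2: track=13.6°, groundspeed=137.4 kt
Leg 3: track=40.1°, groundspeed=110.5 kt

Leg 1: heading 299.5°; drift +15.1° → track 314.6°, groundspeed 142.6 kt
Leg 2: heading 32.5°; drift -18.9° → track 13.6°, groundspeed 137.4 kt
Leg 3: heading 70.8°; drift -30.7° → track 40.1°, groundspeed 110.5 kt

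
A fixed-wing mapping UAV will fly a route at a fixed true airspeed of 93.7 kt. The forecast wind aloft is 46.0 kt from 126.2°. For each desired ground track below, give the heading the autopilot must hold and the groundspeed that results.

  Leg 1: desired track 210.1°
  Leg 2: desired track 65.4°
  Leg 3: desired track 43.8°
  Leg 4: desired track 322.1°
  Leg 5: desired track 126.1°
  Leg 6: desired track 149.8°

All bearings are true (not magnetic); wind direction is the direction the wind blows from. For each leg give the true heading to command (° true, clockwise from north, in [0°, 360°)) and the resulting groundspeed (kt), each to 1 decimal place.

Leg 1: desired track 210.1°; wind correction -29.2° → command heading 180.9°, groundspeed 76.9 kt
Leg 2: desired track 65.4°; wind correction +25.4° → command heading 90.8°, groundspeed 62.2 kt
Leg 3: desired track 43.8°; wind correction +29.1° → command heading 72.9°, groundspeed 75.8 kt
Leg 4: desired track 322.1°; wind correction +7.7° → command heading 329.8°, groundspeed 137.1 kt
Leg 5: desired track 126.1°; wind correction +0.0° → command heading 126.1°, groundspeed 47.7 kt
Leg 6: desired track 149.8°; wind correction -11.3° → command heading 138.5°, groundspeed 49.7 kt

Leg 1: heading=180.9°, groundspeed=76.9 kt
Leg 2: heading=90.8°, groundspeed=62.2 kt
Leg 3: heading=72.9°, groundspeed=75.8 kt
Leg 4: heading=329.8°, groundspeed=137.1 kt
Leg 5: heading=126.1°, groundspeed=47.7 kt
Leg 6: heading=138.5°, groundspeed=49.7 kt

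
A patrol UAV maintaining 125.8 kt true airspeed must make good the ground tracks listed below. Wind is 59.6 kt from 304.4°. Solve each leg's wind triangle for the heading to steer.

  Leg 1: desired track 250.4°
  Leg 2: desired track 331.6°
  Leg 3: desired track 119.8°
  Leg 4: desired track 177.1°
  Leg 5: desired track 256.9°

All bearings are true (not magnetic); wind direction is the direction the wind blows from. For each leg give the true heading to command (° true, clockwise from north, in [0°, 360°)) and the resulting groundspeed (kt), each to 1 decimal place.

Leg 1: desired track 250.4°; wind correction +22.5° → command heading 272.9°, groundspeed 81.2 kt
Leg 2: desired track 331.6°; wind correction -12.5° → command heading 319.1°, groundspeed 69.8 kt
Leg 3: desired track 119.8°; wind correction -2.2° → command heading 117.6°, groundspeed 185.1 kt
Leg 4: desired track 177.1°; wind correction +22.1° → command heading 199.2°, groundspeed 152.6 kt
Leg 5: desired track 256.9°; wind correction +20.4° → command heading 277.3°, groundspeed 77.6 kt

Leg 1: heading=272.9°, groundspeed=81.2 kt
Leg 2: heading=319.1°, groundspeed=69.8 kt
Leg 3: heading=117.6°, groundspeed=185.1 kt
Leg 4: heading=199.2°, groundspeed=152.6 kt
Leg 5: heading=277.3°, groundspeed=77.6 kt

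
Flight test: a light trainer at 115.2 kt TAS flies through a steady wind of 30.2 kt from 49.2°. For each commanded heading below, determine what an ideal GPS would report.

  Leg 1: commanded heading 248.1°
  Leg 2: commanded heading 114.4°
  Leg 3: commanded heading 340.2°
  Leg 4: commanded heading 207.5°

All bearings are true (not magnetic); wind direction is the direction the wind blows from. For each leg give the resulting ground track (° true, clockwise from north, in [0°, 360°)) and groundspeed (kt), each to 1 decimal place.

Leg 1: heading 248.1°; drift -3.9° → track 244.2°, groundspeed 144.1 kt
Leg 2: heading 114.4°; drift +15.0° → track 129.4°, groundspeed 106.1 kt
Leg 3: heading 340.2°; drift -15.1° → track 325.1°, groundspeed 108.1 kt
Leg 4: heading 207.5°; drift +4.5° → track 212.0°, groundspeed 143.7 kt

Leg 1: track=244.2°, groundspeed=144.1 kt
Leg 2: track=129.4°, groundspeed=106.1 kt
Leg 3: track=325.1°, groundspeed=108.1 kt
Leg 4: track=212.0°, groundspeed=143.7 kt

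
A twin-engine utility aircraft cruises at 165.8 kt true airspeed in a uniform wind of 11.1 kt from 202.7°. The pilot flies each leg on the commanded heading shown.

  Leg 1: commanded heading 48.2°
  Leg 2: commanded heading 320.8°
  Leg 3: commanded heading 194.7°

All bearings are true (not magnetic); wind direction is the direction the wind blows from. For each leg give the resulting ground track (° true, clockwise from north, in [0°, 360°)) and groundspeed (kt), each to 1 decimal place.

Leg 1: track=46.6°, groundspeed=175.9 kt
Leg 2: track=324.1°, groundspeed=171.3 kt
Leg 3: track=194.1°, groundspeed=154.8 kt

Leg 1: heading 48.2°; drift -1.6° → track 46.6°, groundspeed 175.9 kt
Leg 2: heading 320.8°; drift +3.3° → track 324.1°, groundspeed 171.3 kt
Leg 3: heading 194.7°; drift -0.6° → track 194.1°, groundspeed 154.8 kt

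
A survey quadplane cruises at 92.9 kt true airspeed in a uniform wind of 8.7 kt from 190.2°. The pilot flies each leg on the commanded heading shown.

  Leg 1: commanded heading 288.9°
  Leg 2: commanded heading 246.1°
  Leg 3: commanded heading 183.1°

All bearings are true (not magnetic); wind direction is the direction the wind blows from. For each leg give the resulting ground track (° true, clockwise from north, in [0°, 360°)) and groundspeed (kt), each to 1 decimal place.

Leg 1: track=294.1°, groundspeed=94.6 kt
Leg 2: track=250.8°, groundspeed=88.3 kt
Leg 3: track=182.4°, groundspeed=84.3 kt

Leg 1: heading 288.9°; drift +5.2° → track 294.1°, groundspeed 94.6 kt
Leg 2: heading 246.1°; drift +4.7° → track 250.8°, groundspeed 88.3 kt
Leg 3: heading 183.1°; drift -0.7° → track 182.4°, groundspeed 84.3 kt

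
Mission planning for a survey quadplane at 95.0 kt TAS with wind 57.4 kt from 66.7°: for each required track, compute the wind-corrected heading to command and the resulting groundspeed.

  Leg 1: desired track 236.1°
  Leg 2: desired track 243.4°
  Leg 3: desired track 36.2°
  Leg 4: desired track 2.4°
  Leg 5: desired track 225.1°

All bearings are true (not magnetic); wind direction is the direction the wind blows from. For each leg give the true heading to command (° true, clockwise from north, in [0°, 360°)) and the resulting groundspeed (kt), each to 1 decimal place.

Leg 1: heading=229.7°, groundspeed=150.8 kt
Leg 2: heading=241.4°, groundspeed=152.2 kt
Leg 3: heading=54.1°, groundspeed=41.0 kt
Leg 4: heading=35.4°, groundspeed=54.8 kt
Leg 5: heading=212.2°, groundspeed=146.0 kt

Leg 1: desired track 236.1°; wind correction -6.4° → command heading 229.7°, groundspeed 150.8 kt
Leg 2: desired track 243.4°; wind correction -2.0° → command heading 241.4°, groundspeed 152.2 kt
Leg 3: desired track 36.2°; wind correction +17.9° → command heading 54.1°, groundspeed 41.0 kt
Leg 4: desired track 2.4°; wind correction +33.0° → command heading 35.4°, groundspeed 54.8 kt
Leg 5: desired track 225.1°; wind correction -12.9° → command heading 212.2°, groundspeed 146.0 kt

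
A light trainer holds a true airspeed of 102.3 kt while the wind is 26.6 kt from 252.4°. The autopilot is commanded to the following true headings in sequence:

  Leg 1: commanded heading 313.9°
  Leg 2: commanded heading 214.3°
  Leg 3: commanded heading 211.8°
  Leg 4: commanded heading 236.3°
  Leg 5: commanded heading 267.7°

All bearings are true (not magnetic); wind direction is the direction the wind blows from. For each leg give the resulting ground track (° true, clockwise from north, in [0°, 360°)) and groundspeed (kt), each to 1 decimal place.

Leg 1: heading 313.9°; drift +14.6° → track 328.5°, groundspeed 92.6 kt
Leg 2: heading 214.3°; drift -11.4° → track 202.9°, groundspeed 83.0 kt
Leg 3: heading 211.8°; drift -11.9° → track 199.9°, groundspeed 83.9 kt
Leg 4: heading 236.3°; drift -5.5° → track 230.8°, groundspeed 77.1 kt
Leg 5: heading 267.7°; drift +5.2° → track 272.9°, groundspeed 77.0 kt

Leg 1: track=328.5°, groundspeed=92.6 kt
Leg 2: track=202.9°, groundspeed=83.0 kt
Leg 3: track=199.9°, groundspeed=83.9 kt
Leg 4: track=230.8°, groundspeed=77.1 kt
Leg 5: track=272.9°, groundspeed=77.0 kt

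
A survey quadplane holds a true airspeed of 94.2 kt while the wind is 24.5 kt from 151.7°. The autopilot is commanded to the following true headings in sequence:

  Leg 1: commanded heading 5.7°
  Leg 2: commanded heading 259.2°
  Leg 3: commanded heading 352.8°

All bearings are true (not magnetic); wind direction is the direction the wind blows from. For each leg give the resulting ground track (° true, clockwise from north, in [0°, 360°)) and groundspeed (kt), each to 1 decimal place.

Leg 1: track=358.9°, groundspeed=115.3 kt
Leg 2: track=272.2°, groundspeed=104.2 kt
Leg 3: track=348.5°, groundspeed=117.4 kt

Leg 1: heading 5.7°; drift -6.8° → track 358.9°, groundspeed 115.3 kt
Leg 2: heading 259.2°; drift +13.0° → track 272.2°, groundspeed 104.2 kt
Leg 3: heading 352.8°; drift -4.3° → track 348.5°, groundspeed 117.4 kt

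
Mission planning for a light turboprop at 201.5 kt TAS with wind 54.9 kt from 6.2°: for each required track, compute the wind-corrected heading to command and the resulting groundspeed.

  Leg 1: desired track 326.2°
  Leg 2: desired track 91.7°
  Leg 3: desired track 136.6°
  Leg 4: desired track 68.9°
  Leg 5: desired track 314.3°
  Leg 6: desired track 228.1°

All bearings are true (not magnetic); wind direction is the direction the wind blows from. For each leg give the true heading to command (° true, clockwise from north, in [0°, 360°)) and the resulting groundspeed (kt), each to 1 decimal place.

Leg 1: heading=336.3°, groundspeed=156.3 kt
Leg 2: heading=75.9°, groundspeed=189.6 kt
Leg 3: heading=124.6°, groundspeed=232.7 kt
Leg 4: heading=54.9°, groundspeed=170.3 kt
Leg 5: heading=326.7°, groundspeed=162.9 kt
Leg 6: heading=238.6°, groundspeed=239.0 kt

Leg 1: desired track 326.2°; wind correction +10.1° → command heading 336.3°, groundspeed 156.3 kt
Leg 2: desired track 91.7°; wind correction -15.8° → command heading 75.9°, groundspeed 189.6 kt
Leg 3: desired track 136.6°; wind correction -12.0° → command heading 124.6°, groundspeed 232.7 kt
Leg 4: desired track 68.9°; wind correction -14.0° → command heading 54.9°, groundspeed 170.3 kt
Leg 5: desired track 314.3°; wind correction +12.4° → command heading 326.7°, groundspeed 162.9 kt
Leg 6: desired track 228.1°; wind correction +10.5° → command heading 238.6°, groundspeed 239.0 kt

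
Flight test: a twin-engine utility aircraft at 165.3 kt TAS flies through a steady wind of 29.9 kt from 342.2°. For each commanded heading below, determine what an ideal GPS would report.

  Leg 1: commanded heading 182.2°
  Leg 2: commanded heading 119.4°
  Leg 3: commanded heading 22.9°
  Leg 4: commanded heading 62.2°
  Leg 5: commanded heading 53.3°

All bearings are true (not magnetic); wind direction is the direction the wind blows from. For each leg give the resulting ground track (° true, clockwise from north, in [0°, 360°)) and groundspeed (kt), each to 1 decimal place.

Leg 1: heading 182.2°; drift -3.0° → track 179.2°, groundspeed 193.7 kt
Leg 2: heading 119.4°; drift +6.2° → track 125.6°, groundspeed 188.3 kt
Leg 3: heading 22.9°; drift +7.8° → track 30.7°, groundspeed 144.0 kt
Leg 4: heading 62.2°; drift +10.4° → track 72.6°, groundspeed 162.8 kt
Leg 5: heading 53.3°; drift +10.3° → track 63.6°, groundspeed 158.2 kt

Leg 1: track=179.2°, groundspeed=193.7 kt
Leg 2: track=125.6°, groundspeed=188.3 kt
Leg 3: track=30.7°, groundspeed=144.0 kt
Leg 4: track=72.6°, groundspeed=162.8 kt
Leg 5: track=63.6°, groundspeed=158.2 kt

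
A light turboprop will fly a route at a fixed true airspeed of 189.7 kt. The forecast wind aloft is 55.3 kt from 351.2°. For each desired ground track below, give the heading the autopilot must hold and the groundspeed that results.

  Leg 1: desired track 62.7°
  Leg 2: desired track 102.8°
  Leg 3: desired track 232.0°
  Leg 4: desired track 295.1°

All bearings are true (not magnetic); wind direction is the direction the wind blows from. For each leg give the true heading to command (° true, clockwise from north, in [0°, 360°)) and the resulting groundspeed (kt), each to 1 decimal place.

Leg 1: heading=46.7°, groundspeed=164.8 kt
Leg 2: heading=87.1°, groundspeed=203.0 kt
Leg 3: heading=246.7°, groundspeed=210.4 kt
Leg 4: heading=309.1°, groundspeed=153.2 kt

Leg 1: desired track 62.7°; wind correction -16.0° → command heading 46.7°, groundspeed 164.8 kt
Leg 2: desired track 102.8°; wind correction -15.7° → command heading 87.1°, groundspeed 203.0 kt
Leg 3: desired track 232.0°; wind correction +14.7° → command heading 246.7°, groundspeed 210.4 kt
Leg 4: desired track 295.1°; wind correction +14.0° → command heading 309.1°, groundspeed 153.2 kt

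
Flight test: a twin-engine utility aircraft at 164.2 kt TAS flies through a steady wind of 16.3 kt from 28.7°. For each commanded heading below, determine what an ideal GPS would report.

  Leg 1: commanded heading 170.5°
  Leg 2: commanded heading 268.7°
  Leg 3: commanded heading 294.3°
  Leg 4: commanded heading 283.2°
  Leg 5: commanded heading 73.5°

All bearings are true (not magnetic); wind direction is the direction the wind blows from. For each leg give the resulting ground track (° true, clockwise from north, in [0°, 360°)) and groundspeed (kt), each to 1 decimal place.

Leg 1: track=173.8°, groundspeed=177.3 kt
Leg 2: track=264.0°, groundspeed=172.9 kt
Leg 3: track=288.7°, groundspeed=166.2 kt
Leg 4: track=277.9°, groundspeed=169.3 kt
Leg 5: track=77.8°, groundspeed=153.1 kt

Leg 1: heading 170.5°; drift +3.3° → track 173.8°, groundspeed 177.3 kt
Leg 2: heading 268.7°; drift -4.7° → track 264.0°, groundspeed 172.9 kt
Leg 3: heading 294.3°; drift -5.6° → track 288.7°, groundspeed 166.2 kt
Leg 4: heading 283.2°; drift -5.3° → track 277.9°, groundspeed 169.3 kt
Leg 5: heading 73.5°; drift +4.3° → track 77.8°, groundspeed 153.1 kt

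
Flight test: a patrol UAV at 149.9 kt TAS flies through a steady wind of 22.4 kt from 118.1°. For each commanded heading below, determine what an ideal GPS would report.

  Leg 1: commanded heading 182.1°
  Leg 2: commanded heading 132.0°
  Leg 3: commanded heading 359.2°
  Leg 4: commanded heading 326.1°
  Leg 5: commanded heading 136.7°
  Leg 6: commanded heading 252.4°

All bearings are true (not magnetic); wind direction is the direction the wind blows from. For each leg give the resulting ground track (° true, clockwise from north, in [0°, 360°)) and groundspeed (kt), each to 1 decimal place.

Leg 1: track=190.3°, groundspeed=141.5 kt
Leg 2: track=134.4°, groundspeed=128.3 kt
Leg 3: track=352.2°, groundspeed=161.9 kt
Leg 4: track=322.6°, groundspeed=170.0 kt
Leg 5: track=139.9°, groundspeed=128.9 kt
Leg 6: track=257.9°, groundspeed=166.3 kt

Leg 1: heading 182.1°; drift +8.2° → track 190.3°, groundspeed 141.5 kt
Leg 2: heading 132.0°; drift +2.4° → track 134.4°, groundspeed 128.3 kt
Leg 3: heading 359.2°; drift -7.0° → track 352.2°, groundspeed 161.9 kt
Leg 4: heading 326.1°; drift -3.5° → track 322.6°, groundspeed 170.0 kt
Leg 5: heading 136.7°; drift +3.2° → track 139.9°, groundspeed 128.9 kt
Leg 6: heading 252.4°; drift +5.5° → track 257.9°, groundspeed 166.3 kt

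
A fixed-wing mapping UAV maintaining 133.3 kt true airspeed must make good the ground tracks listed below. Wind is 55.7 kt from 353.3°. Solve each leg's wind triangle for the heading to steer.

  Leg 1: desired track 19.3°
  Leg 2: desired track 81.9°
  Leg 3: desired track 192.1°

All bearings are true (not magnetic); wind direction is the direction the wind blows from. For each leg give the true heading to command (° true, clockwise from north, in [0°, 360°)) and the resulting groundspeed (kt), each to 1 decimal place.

Leg 1: desired track 19.3°; wind correction -10.6° → command heading 8.7°, groundspeed 81.0 kt
Leg 2: desired track 81.9°; wind correction -24.7° → command heading 57.2°, groundspeed 119.8 kt
Leg 3: desired track 192.1°; wind correction +7.7° → command heading 199.8°, groundspeed 184.8 kt

Leg 1: heading=8.7°, groundspeed=81.0 kt
Leg 2: heading=57.2°, groundspeed=119.8 kt
Leg 3: heading=199.8°, groundspeed=184.8 kt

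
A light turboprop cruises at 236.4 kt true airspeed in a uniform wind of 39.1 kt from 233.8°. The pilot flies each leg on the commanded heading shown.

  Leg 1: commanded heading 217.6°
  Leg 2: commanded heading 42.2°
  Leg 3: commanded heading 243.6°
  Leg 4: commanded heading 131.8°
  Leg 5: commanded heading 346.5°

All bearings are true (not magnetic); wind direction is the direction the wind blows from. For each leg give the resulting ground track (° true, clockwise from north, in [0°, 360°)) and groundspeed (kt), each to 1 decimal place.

Leg 1: track=214.5°, groundspeed=199.2 kt
Leg 2: track=43.8°, groundspeed=274.8 kt
Leg 3: track=245.5°, groundspeed=198.0 kt
Leg 4: track=122.9°, groundspeed=247.5 kt
Leg 5: track=354.7°, groundspeed=254.1 kt

Leg 1: heading 217.6°; drift -3.1° → track 214.5°, groundspeed 199.2 kt
Leg 2: heading 42.2°; drift +1.6° → track 43.8°, groundspeed 274.8 kt
Leg 3: heading 243.6°; drift +1.9° → track 245.5°, groundspeed 198.0 kt
Leg 4: heading 131.8°; drift -8.9° → track 122.9°, groundspeed 247.5 kt
Leg 5: heading 346.5°; drift +8.2° → track 354.7°, groundspeed 254.1 kt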